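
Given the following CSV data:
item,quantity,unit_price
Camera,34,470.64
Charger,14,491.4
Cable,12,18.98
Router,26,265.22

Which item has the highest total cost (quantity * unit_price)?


Computing row totals:
  Camera: 16001.76
  Charger: 6879.6
  Cable: 227.76
  Router: 6895.72
Maximum: Camera (16001.76)

ANSWER: Camera


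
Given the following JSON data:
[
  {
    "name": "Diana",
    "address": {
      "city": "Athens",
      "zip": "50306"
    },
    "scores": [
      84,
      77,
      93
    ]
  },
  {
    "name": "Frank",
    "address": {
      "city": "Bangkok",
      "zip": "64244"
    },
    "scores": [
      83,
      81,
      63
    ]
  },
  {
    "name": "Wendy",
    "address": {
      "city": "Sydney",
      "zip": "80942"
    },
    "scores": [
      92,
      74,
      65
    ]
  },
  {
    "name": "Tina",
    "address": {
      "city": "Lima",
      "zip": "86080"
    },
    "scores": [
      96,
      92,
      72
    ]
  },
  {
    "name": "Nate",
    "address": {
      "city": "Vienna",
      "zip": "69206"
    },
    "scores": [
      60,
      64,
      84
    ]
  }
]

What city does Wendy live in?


Path: records[2].address.city
Value: Sydney

ANSWER: Sydney


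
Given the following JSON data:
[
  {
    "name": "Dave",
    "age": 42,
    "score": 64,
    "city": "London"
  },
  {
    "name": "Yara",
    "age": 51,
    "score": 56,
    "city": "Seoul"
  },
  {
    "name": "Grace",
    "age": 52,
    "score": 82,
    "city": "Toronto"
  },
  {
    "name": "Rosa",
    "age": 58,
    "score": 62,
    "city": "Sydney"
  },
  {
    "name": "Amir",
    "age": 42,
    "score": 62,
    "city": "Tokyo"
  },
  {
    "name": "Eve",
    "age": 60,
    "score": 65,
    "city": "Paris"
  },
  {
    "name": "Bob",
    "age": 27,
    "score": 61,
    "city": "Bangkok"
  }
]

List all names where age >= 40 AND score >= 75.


Checking both conditions:
  Dave (age=42, score=64) -> no
  Yara (age=51, score=56) -> no
  Grace (age=52, score=82) -> YES
  Rosa (age=58, score=62) -> no
  Amir (age=42, score=62) -> no
  Eve (age=60, score=65) -> no
  Bob (age=27, score=61) -> no


ANSWER: Grace


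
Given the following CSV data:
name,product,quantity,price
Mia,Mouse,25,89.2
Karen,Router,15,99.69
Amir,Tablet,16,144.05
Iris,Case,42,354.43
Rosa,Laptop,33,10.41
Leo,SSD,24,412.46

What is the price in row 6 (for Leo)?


Row 6: Leo
Column 'price' = 412.46

ANSWER: 412.46


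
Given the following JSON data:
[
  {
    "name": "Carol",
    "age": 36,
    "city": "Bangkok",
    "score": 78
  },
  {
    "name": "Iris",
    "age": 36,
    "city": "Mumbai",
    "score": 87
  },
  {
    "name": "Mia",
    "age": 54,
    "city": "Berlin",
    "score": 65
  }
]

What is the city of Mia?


Looking up record where name = Mia
Record index: 2
Field 'city' = Berlin

ANSWER: Berlin


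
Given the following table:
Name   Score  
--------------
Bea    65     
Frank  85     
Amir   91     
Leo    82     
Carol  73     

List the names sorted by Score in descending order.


Sorting by Score (descending):
  Amir: 91
  Frank: 85
  Leo: 82
  Carol: 73
  Bea: 65


ANSWER: Amir, Frank, Leo, Carol, Bea


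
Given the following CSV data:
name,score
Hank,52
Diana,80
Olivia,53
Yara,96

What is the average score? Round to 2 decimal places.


Scores: 52, 80, 53, 96
Sum = 281
Count = 4
Average = 281 / 4 = 70.25

ANSWER: 70.25


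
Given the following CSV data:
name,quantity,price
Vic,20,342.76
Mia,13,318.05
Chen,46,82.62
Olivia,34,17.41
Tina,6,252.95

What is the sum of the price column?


Values in 'price' column:
  Row 1: 342.76
  Row 2: 318.05
  Row 3: 82.62
  Row 4: 17.41
  Row 5: 252.95
Sum = 342.76 + 318.05 + 82.62 + 17.41 + 252.95 = 1013.79

ANSWER: 1013.79


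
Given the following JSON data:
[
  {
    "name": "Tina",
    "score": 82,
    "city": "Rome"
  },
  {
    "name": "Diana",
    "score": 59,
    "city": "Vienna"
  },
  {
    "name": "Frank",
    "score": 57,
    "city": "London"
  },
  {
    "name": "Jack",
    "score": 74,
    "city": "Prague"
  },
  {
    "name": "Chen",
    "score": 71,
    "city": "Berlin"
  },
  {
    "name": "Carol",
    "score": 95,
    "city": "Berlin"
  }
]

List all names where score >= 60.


Filtering records where score >= 60:
  Tina (score=82) -> YES
  Diana (score=59) -> no
  Frank (score=57) -> no
  Jack (score=74) -> YES
  Chen (score=71) -> YES
  Carol (score=95) -> YES


ANSWER: Tina, Jack, Chen, Carol


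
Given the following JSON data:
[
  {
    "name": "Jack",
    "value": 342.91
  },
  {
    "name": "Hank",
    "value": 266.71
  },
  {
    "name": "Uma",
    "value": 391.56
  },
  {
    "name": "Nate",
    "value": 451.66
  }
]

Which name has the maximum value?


Comparing values:
  Jack: 342.91
  Hank: 266.71
  Uma: 391.56
  Nate: 451.66
Maximum: Nate (451.66)

ANSWER: Nate


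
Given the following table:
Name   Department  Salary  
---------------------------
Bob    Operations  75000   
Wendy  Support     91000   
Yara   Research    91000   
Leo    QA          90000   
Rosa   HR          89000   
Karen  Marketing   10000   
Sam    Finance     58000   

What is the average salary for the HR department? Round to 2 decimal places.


HR department members:
  Rosa: 89000
Sum = 89000
Count = 1
Average = 89000 / 1 = 89000.00

ANSWER: 89000.00


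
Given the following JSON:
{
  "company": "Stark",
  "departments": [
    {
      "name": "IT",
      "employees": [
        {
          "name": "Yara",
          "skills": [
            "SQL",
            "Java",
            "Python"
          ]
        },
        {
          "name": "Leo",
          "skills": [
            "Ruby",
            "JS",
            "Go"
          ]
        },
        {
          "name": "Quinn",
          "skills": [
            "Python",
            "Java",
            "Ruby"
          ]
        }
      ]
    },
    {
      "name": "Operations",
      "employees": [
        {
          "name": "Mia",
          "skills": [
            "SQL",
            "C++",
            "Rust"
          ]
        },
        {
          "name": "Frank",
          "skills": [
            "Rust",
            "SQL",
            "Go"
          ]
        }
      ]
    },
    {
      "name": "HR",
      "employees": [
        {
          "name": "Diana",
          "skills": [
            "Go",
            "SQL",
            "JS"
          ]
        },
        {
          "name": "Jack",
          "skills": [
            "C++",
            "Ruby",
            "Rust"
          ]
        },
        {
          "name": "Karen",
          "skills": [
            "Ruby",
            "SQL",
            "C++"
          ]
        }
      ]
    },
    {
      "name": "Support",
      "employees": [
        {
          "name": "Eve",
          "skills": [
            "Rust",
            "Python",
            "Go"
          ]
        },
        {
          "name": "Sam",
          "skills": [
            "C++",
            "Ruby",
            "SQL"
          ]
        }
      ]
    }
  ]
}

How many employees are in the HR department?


Path: departments[2].employees
Count: 3

ANSWER: 3


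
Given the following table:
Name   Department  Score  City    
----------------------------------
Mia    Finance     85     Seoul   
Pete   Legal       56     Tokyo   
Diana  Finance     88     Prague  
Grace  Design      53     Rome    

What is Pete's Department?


Row 2: Pete
Department = Legal

ANSWER: Legal


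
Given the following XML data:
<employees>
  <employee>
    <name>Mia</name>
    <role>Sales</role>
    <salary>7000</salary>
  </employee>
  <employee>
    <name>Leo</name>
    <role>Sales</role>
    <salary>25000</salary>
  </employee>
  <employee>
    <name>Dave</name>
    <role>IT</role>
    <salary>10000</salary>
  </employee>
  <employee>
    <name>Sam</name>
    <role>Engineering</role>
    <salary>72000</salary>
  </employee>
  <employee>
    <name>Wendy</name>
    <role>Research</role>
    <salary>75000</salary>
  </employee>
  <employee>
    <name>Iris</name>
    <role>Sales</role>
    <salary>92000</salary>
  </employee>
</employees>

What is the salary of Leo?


Searching for <employee> with <name>Leo</name>
Found at position 2
<salary>25000</salary>

ANSWER: 25000


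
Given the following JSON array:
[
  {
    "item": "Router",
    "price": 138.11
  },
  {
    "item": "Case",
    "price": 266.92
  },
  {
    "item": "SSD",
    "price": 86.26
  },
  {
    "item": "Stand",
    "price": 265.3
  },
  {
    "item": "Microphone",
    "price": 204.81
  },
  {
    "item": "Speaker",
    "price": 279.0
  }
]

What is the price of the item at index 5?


Array index 5 -> Speaker
price = 279.0

ANSWER: 279.0


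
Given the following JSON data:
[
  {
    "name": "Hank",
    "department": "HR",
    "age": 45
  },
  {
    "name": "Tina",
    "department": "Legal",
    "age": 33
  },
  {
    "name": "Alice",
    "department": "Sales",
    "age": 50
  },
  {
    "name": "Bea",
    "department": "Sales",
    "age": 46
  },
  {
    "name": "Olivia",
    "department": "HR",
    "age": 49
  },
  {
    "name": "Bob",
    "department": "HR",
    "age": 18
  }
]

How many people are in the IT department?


Scanning records for department = IT
  No matches found
Count: 0

ANSWER: 0


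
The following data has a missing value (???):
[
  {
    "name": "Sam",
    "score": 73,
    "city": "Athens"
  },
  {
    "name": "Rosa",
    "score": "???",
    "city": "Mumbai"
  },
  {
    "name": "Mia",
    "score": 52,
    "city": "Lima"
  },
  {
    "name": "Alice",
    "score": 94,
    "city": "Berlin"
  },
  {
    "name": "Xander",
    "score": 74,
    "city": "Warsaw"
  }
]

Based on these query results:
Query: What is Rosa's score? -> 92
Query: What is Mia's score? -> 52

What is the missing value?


The missing value is Rosa's score
From query: Rosa's score = 92

ANSWER: 92


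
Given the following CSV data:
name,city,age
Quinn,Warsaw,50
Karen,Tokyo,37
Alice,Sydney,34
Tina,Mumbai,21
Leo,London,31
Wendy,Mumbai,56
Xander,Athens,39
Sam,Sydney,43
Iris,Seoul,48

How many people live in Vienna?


Scanning city column for 'Vienna':
Total matches: 0

ANSWER: 0


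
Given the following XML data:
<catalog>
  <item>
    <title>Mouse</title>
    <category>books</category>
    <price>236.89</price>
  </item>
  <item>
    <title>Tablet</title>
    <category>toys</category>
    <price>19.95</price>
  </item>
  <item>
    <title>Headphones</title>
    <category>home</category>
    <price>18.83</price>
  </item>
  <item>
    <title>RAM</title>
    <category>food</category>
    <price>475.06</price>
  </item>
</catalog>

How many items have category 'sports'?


Scanning <item> elements for <category>sports</category>:
Count: 0

ANSWER: 0


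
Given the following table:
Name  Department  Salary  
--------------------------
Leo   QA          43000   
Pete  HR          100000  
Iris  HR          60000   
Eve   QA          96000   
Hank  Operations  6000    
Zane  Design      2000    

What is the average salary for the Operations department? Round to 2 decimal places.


Operations department members:
  Hank: 6000
Sum = 6000
Count = 1
Average = 6000 / 1 = 6000.00

ANSWER: 6000.00


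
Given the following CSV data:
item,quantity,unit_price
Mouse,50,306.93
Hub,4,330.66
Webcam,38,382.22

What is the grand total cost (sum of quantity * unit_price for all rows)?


Computing row totals:
  Mouse: 50 * 306.93 = 15346.5
  Hub: 4 * 330.66 = 1322.64
  Webcam: 38 * 382.22 = 14524.36
Grand total = 15346.5 + 1322.64 + 14524.36 = 31193.5

ANSWER: 31193.5


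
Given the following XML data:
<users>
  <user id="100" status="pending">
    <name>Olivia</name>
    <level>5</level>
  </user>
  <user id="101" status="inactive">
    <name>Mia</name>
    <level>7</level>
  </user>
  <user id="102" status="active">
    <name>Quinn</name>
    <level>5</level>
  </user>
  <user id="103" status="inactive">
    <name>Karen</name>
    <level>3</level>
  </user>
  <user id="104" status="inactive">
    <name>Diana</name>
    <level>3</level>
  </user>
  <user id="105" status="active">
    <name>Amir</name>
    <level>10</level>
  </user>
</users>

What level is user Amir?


Finding user: Amir
<level>10</level>

ANSWER: 10


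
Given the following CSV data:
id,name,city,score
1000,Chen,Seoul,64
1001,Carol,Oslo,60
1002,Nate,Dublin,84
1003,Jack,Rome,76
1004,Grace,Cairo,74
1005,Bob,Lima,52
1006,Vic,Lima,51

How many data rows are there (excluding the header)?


Counting rows (excluding header):
Header: id,name,city,score
Data rows: 7

ANSWER: 7


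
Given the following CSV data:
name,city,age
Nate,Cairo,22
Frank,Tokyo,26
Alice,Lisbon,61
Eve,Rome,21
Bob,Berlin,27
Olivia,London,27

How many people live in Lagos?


Scanning city column for 'Lagos':
Total matches: 0

ANSWER: 0


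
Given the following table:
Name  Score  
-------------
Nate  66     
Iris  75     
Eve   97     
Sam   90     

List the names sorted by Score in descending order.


Sorting by Score (descending):
  Eve: 97
  Sam: 90
  Iris: 75
  Nate: 66


ANSWER: Eve, Sam, Iris, Nate


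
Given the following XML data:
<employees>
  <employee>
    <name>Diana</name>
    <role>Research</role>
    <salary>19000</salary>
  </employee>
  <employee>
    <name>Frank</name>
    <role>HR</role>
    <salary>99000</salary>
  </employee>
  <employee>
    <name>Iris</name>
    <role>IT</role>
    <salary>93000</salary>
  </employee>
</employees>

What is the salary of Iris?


Searching for <employee> with <name>Iris</name>
Found at position 3
<salary>93000</salary>

ANSWER: 93000


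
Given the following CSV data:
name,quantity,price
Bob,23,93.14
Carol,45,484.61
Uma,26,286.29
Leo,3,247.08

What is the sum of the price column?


Values in 'price' column:
  Row 1: 93.14
  Row 2: 484.61
  Row 3: 286.29
  Row 4: 247.08
Sum = 93.14 + 484.61 + 286.29 + 247.08 = 1111.12

ANSWER: 1111.12


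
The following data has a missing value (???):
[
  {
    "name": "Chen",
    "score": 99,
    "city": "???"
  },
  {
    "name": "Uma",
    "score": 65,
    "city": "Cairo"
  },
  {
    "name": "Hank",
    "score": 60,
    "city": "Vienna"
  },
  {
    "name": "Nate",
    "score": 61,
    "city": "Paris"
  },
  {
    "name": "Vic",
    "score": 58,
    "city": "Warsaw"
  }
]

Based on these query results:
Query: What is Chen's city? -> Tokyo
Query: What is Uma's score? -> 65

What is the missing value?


The missing value is Chen's city
From query: Chen's city = Tokyo

ANSWER: Tokyo


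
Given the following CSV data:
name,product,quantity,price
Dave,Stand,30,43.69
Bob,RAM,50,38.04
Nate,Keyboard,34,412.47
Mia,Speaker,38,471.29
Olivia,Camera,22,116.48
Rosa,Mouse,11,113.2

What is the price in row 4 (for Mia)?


Row 4: Mia
Column 'price' = 471.29

ANSWER: 471.29


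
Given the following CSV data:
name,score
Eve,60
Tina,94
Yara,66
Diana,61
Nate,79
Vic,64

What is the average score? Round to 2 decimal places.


Scores: 60, 94, 66, 61, 79, 64
Sum = 424
Count = 6
Average = 424 / 6 = 70.67

ANSWER: 70.67


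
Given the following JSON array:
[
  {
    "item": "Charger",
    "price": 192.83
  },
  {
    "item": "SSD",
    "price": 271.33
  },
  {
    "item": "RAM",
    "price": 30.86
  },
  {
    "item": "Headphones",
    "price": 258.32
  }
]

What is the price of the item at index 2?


Array index 2 -> RAM
price = 30.86

ANSWER: 30.86


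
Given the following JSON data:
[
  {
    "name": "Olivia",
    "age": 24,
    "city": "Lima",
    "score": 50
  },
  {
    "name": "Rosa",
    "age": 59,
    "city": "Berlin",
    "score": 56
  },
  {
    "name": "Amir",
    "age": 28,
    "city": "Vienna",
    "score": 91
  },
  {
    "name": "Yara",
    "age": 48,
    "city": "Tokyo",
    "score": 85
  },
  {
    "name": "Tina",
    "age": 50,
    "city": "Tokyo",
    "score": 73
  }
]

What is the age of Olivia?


Looking up record where name = Olivia
Record index: 0
Field 'age' = 24

ANSWER: 24


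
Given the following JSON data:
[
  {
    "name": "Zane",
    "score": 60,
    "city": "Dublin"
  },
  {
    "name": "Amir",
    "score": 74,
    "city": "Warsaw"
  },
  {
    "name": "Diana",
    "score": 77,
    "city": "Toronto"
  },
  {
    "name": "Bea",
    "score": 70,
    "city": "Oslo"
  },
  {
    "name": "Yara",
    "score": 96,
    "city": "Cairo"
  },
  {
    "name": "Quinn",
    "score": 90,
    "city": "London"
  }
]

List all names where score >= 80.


Filtering records where score >= 80:
  Zane (score=60) -> no
  Amir (score=74) -> no
  Diana (score=77) -> no
  Bea (score=70) -> no
  Yara (score=96) -> YES
  Quinn (score=90) -> YES


ANSWER: Yara, Quinn


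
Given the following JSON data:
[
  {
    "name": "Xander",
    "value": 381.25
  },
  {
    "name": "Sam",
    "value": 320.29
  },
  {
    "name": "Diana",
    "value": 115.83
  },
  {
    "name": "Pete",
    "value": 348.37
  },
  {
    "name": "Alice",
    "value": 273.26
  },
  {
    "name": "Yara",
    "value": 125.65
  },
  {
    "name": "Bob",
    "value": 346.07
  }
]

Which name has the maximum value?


Comparing values:
  Xander: 381.25
  Sam: 320.29
  Diana: 115.83
  Pete: 348.37
  Alice: 273.26
  Yara: 125.65
  Bob: 346.07
Maximum: Xander (381.25)

ANSWER: Xander


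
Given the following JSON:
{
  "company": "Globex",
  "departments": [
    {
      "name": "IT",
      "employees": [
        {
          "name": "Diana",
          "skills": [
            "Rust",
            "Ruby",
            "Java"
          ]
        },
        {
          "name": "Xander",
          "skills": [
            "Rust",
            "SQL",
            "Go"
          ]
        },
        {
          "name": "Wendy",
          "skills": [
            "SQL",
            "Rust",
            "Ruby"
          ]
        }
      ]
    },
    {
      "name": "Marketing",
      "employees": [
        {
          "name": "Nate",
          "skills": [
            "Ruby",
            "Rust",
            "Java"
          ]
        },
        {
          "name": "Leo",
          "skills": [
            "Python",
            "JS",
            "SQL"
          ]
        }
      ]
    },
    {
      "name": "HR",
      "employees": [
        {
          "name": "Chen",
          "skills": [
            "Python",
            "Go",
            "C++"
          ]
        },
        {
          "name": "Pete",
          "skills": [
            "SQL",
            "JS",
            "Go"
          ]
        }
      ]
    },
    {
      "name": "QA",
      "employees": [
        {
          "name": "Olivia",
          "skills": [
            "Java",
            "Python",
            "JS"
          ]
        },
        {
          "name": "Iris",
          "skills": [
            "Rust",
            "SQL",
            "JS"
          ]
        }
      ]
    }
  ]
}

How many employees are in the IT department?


Path: departments[0].employees
Count: 3

ANSWER: 3


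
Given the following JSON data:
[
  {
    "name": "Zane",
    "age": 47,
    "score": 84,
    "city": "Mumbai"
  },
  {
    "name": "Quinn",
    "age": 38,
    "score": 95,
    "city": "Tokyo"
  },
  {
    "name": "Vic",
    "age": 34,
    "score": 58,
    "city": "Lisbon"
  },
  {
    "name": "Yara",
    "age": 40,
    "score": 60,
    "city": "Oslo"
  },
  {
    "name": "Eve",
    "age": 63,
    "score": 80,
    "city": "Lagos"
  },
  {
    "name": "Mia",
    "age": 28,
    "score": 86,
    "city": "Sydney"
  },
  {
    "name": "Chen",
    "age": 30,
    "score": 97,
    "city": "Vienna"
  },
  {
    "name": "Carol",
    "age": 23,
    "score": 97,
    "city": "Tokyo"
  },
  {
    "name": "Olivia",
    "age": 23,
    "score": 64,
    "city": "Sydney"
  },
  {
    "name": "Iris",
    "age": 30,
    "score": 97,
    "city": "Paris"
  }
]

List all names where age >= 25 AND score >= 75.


Checking both conditions:
  Zane (age=47, score=84) -> YES
  Quinn (age=38, score=95) -> YES
  Vic (age=34, score=58) -> no
  Yara (age=40, score=60) -> no
  Eve (age=63, score=80) -> YES
  Mia (age=28, score=86) -> YES
  Chen (age=30, score=97) -> YES
  Carol (age=23, score=97) -> no
  Olivia (age=23, score=64) -> no
  Iris (age=30, score=97) -> YES


ANSWER: Zane, Quinn, Eve, Mia, Chen, Iris


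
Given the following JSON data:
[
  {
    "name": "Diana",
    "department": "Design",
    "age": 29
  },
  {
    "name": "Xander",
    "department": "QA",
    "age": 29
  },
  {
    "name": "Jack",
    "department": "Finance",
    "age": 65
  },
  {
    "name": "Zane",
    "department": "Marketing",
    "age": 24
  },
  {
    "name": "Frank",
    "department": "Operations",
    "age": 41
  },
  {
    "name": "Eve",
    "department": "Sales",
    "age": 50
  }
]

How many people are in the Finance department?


Scanning records for department = Finance
  Record 2: Jack
Count: 1

ANSWER: 1


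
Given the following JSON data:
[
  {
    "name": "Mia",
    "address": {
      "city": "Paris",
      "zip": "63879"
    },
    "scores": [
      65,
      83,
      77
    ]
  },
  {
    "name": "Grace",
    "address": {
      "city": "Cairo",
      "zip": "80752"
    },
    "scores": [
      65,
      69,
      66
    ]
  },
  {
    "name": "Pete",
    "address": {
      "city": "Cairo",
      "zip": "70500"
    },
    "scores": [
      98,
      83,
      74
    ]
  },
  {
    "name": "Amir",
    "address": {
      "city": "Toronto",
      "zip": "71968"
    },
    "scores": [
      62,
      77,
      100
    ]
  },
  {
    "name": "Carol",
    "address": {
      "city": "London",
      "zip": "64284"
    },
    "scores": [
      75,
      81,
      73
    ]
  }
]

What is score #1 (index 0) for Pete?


Path: records[2].scores[0]
Value: 98

ANSWER: 98


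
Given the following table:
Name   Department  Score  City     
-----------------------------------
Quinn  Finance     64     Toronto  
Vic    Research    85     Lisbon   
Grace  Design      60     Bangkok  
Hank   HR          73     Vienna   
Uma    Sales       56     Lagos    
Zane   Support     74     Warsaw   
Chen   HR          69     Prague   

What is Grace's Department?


Row 3: Grace
Department = Design

ANSWER: Design


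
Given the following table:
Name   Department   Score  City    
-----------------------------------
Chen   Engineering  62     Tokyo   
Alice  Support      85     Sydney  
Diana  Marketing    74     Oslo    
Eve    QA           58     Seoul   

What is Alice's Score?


Row 2: Alice
Score = 85

ANSWER: 85


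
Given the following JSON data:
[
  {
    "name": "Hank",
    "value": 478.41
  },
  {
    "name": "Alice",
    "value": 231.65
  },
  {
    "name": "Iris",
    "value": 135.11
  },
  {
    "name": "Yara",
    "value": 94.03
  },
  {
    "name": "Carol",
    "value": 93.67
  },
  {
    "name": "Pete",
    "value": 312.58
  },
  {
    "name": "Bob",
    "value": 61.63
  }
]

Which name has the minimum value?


Comparing values:
  Hank: 478.41
  Alice: 231.65
  Iris: 135.11
  Yara: 94.03
  Carol: 93.67
  Pete: 312.58
  Bob: 61.63
Minimum: Bob (61.63)

ANSWER: Bob


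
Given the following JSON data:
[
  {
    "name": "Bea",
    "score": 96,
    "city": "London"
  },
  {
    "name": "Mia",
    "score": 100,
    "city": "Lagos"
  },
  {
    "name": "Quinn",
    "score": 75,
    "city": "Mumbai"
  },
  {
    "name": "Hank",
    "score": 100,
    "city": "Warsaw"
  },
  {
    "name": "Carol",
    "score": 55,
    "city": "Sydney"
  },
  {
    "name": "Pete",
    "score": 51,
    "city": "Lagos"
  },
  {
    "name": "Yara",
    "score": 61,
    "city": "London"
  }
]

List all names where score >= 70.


Filtering records where score >= 70:
  Bea (score=96) -> YES
  Mia (score=100) -> YES
  Quinn (score=75) -> YES
  Hank (score=100) -> YES
  Carol (score=55) -> no
  Pete (score=51) -> no
  Yara (score=61) -> no


ANSWER: Bea, Mia, Quinn, Hank


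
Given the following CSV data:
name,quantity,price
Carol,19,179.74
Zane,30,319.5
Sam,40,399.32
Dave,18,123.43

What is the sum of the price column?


Values in 'price' column:
  Row 1: 179.74
  Row 2: 319.5
  Row 3: 399.32
  Row 4: 123.43
Sum = 179.74 + 319.5 + 399.32 + 123.43 = 1021.99

ANSWER: 1021.99


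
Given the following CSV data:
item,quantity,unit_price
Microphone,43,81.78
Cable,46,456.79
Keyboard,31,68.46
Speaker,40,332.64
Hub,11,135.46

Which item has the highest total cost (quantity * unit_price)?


Computing row totals:
  Microphone: 3516.54
  Cable: 21012.34
  Keyboard: 2122.26
  Speaker: 13305.6
  Hub: 1490.06
Maximum: Cable (21012.34)

ANSWER: Cable


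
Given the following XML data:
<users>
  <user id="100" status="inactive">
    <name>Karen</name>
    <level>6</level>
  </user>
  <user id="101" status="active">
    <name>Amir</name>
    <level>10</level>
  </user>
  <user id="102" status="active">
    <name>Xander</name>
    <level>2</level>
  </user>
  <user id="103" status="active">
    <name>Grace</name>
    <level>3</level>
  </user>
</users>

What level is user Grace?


Finding user: Grace
<level>3</level>

ANSWER: 3


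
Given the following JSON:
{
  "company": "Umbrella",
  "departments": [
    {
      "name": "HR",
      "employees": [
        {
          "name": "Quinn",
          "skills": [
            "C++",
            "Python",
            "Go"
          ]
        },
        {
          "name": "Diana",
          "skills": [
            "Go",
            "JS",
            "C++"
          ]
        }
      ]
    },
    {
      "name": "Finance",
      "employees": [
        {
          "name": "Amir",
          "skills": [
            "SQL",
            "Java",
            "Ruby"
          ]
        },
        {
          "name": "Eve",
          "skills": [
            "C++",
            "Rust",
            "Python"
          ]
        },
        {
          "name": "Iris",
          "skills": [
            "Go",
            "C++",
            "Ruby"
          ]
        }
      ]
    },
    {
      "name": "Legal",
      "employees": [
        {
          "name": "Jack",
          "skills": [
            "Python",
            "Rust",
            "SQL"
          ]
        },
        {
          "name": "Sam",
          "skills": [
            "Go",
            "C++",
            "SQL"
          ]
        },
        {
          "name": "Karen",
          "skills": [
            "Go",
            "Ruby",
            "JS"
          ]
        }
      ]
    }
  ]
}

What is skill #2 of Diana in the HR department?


Path: departments[0].employees[1].skills[1]
Value: JS

ANSWER: JS


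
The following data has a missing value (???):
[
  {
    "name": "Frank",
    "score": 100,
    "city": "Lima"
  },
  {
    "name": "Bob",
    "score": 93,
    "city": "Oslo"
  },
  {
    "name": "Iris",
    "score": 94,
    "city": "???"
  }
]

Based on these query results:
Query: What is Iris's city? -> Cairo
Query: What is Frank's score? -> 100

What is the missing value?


The missing value is Iris's city
From query: Iris's city = Cairo

ANSWER: Cairo


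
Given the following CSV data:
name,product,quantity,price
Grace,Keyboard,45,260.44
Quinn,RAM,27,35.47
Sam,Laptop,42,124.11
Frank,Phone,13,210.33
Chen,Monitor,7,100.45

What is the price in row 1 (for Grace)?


Row 1: Grace
Column 'price' = 260.44

ANSWER: 260.44


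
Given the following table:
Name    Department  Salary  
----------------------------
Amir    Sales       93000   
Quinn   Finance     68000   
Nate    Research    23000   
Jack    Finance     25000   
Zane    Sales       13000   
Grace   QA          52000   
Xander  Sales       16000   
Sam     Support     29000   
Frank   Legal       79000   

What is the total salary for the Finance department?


Finance department members:
  Quinn: 68000
  Jack: 25000
Total = 68000 + 25000 = 93000

ANSWER: 93000


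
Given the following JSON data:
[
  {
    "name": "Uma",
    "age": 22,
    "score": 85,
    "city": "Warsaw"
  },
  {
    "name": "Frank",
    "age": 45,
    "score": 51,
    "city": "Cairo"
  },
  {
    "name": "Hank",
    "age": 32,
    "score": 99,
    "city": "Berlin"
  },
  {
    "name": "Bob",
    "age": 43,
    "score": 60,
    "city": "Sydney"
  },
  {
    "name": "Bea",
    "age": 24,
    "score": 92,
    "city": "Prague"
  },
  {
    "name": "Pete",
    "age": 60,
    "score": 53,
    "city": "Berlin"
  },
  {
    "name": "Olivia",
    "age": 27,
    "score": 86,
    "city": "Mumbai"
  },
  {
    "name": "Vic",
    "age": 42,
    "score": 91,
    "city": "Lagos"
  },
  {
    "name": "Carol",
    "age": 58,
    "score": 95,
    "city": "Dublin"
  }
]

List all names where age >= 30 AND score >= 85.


Checking both conditions:
  Uma (age=22, score=85) -> no
  Frank (age=45, score=51) -> no
  Hank (age=32, score=99) -> YES
  Bob (age=43, score=60) -> no
  Bea (age=24, score=92) -> no
  Pete (age=60, score=53) -> no
  Olivia (age=27, score=86) -> no
  Vic (age=42, score=91) -> YES
  Carol (age=58, score=95) -> YES


ANSWER: Hank, Vic, Carol


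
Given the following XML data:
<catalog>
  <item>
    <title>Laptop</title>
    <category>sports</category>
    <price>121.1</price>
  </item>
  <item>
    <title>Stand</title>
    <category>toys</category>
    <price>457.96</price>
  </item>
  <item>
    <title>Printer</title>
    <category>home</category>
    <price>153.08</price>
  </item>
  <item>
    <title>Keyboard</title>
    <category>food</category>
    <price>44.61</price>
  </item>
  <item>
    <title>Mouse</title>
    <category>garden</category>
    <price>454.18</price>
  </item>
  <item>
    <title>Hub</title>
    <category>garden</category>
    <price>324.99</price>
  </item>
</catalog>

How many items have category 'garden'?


Scanning <item> elements for <category>garden</category>:
  Item 5: Mouse -> MATCH
  Item 6: Hub -> MATCH
Count: 2

ANSWER: 2


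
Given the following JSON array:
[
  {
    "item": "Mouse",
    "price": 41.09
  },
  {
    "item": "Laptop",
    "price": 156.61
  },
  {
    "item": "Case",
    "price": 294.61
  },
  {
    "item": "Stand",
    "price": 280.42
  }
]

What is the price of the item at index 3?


Array index 3 -> Stand
price = 280.42

ANSWER: 280.42


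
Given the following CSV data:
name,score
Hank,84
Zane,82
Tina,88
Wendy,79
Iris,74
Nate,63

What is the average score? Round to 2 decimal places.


Scores: 84, 82, 88, 79, 74, 63
Sum = 470
Count = 6
Average = 470 / 6 = 78.33

ANSWER: 78.33


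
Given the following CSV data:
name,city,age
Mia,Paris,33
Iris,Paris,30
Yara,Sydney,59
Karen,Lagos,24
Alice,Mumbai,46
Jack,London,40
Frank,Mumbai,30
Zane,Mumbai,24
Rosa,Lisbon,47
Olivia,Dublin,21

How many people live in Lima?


Scanning city column for 'Lima':
Total matches: 0

ANSWER: 0


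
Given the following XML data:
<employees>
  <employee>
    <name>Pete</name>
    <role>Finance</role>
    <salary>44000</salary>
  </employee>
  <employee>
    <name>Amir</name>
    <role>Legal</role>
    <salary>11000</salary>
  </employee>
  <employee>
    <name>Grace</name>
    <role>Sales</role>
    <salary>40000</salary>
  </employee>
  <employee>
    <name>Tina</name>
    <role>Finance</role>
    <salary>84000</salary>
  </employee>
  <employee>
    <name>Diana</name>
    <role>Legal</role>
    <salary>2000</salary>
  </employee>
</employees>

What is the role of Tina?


Searching for <employee> with <name>Tina</name>
Found at position 4
<role>Finance</role>

ANSWER: Finance


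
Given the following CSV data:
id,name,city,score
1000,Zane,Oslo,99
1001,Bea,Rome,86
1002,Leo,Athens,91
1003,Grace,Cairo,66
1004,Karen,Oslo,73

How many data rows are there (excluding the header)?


Counting rows (excluding header):
Header: id,name,city,score
Data rows: 5

ANSWER: 5


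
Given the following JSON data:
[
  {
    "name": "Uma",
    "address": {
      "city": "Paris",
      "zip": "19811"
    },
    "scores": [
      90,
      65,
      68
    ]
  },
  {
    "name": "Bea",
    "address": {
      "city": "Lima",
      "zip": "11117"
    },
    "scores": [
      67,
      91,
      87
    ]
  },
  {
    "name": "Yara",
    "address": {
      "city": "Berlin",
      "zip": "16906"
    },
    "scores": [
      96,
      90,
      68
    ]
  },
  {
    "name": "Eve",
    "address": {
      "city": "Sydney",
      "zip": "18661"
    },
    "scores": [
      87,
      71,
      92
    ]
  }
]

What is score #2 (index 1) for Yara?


Path: records[2].scores[1]
Value: 90

ANSWER: 90


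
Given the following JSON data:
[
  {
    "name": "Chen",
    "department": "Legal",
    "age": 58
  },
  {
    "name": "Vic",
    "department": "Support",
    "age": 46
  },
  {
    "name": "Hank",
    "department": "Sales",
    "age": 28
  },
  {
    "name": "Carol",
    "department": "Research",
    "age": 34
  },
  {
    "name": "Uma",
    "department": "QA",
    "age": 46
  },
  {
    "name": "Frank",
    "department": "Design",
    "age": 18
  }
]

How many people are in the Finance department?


Scanning records for department = Finance
  No matches found
Count: 0

ANSWER: 0


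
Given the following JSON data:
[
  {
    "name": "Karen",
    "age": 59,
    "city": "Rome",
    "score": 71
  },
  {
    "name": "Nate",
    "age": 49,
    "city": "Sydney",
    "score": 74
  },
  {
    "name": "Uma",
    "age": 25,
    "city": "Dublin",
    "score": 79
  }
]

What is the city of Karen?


Looking up record where name = Karen
Record index: 0
Field 'city' = Rome

ANSWER: Rome


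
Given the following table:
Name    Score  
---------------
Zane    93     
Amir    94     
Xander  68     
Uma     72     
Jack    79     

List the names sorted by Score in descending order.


Sorting by Score (descending):
  Amir: 94
  Zane: 93
  Jack: 79
  Uma: 72
  Xander: 68


ANSWER: Amir, Zane, Jack, Uma, Xander


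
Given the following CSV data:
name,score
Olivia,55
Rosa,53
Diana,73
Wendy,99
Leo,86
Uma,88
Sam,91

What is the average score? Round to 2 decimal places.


Scores: 55, 53, 73, 99, 86, 88, 91
Sum = 545
Count = 7
Average = 545 / 7 = 77.86

ANSWER: 77.86


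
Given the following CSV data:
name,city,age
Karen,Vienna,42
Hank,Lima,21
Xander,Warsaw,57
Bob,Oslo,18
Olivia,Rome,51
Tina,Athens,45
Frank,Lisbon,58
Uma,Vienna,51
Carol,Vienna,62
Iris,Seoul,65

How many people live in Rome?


Scanning city column for 'Rome':
  Row 5: Olivia -> MATCH
Total matches: 1

ANSWER: 1


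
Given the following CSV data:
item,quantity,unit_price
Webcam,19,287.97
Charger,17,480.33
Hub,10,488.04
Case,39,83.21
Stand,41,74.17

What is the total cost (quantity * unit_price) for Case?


Row: Case
quantity = 39
unit_price = 83.21
total = 39 * 83.21 = 3245.19

ANSWER: 3245.19


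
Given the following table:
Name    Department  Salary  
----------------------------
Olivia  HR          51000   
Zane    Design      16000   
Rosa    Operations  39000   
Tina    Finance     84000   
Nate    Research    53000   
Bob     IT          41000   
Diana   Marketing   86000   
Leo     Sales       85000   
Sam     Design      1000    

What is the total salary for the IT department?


IT department members:
  Bob: 41000
Total = 41000 = 41000

ANSWER: 41000


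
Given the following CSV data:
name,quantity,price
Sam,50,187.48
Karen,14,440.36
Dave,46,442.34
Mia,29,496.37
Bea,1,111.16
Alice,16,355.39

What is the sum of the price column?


Values in 'price' column:
  Row 1: 187.48
  Row 2: 440.36
  Row 3: 442.34
  Row 4: 496.37
  Row 5: 111.16
  Row 6: 355.39
Sum = 187.48 + 440.36 + 442.34 + 496.37 + 111.16 + 355.39 = 2033.1

ANSWER: 2033.1


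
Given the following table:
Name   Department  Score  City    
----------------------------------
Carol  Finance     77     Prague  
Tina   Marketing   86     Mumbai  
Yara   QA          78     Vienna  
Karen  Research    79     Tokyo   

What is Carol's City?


Row 1: Carol
City = Prague

ANSWER: Prague


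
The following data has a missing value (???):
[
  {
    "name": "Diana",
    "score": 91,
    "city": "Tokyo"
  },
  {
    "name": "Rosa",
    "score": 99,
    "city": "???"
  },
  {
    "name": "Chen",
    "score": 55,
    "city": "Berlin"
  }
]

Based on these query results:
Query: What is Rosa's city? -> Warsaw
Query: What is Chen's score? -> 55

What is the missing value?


The missing value is Rosa's city
From query: Rosa's city = Warsaw

ANSWER: Warsaw


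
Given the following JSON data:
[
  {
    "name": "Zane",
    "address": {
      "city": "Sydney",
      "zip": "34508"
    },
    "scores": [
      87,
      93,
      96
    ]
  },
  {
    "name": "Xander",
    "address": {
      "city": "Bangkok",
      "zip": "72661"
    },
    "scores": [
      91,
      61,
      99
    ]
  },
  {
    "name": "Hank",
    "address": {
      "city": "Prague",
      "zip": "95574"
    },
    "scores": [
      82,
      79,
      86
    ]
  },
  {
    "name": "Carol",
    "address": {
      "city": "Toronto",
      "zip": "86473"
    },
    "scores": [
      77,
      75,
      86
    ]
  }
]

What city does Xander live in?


Path: records[1].address.city
Value: Bangkok

ANSWER: Bangkok


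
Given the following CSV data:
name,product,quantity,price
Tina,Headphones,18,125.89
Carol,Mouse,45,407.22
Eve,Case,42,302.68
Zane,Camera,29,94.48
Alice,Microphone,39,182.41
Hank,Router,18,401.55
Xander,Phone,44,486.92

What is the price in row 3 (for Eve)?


Row 3: Eve
Column 'price' = 302.68

ANSWER: 302.68


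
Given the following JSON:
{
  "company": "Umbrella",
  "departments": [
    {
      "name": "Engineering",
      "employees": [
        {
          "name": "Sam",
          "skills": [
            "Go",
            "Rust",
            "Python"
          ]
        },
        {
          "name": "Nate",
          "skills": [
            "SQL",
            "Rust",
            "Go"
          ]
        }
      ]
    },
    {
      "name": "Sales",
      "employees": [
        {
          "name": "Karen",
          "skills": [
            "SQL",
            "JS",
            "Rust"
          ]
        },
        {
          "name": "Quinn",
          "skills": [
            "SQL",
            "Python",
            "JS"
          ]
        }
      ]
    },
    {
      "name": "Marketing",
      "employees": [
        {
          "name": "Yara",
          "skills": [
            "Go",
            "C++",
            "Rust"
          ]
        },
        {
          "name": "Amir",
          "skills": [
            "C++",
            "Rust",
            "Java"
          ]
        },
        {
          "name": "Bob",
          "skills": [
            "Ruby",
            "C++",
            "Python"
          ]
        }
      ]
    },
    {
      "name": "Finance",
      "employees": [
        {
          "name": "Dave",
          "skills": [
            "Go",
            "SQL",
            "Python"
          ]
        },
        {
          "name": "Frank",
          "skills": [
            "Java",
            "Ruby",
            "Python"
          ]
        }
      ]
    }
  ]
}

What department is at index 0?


Path: departments[0].name
Value: Engineering

ANSWER: Engineering


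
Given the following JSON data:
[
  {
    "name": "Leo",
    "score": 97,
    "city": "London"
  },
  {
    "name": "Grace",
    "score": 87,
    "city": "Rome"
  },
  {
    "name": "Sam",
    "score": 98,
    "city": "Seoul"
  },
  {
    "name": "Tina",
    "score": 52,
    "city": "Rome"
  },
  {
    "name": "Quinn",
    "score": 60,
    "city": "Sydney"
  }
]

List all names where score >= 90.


Filtering records where score >= 90:
  Leo (score=97) -> YES
  Grace (score=87) -> no
  Sam (score=98) -> YES
  Tina (score=52) -> no
  Quinn (score=60) -> no


ANSWER: Leo, Sam


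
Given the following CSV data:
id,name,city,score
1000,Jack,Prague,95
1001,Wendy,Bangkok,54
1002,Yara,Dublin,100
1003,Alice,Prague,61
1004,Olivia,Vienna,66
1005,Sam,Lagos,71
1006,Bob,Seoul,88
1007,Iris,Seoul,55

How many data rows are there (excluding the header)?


Counting rows (excluding header):
Header: id,name,city,score
Data rows: 8

ANSWER: 8


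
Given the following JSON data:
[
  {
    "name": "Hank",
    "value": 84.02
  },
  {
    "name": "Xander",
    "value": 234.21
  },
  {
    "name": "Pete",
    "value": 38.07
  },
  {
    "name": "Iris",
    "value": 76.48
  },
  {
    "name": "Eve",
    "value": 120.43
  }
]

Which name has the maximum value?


Comparing values:
  Hank: 84.02
  Xander: 234.21
  Pete: 38.07
  Iris: 76.48
  Eve: 120.43
Maximum: Xander (234.21)

ANSWER: Xander
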